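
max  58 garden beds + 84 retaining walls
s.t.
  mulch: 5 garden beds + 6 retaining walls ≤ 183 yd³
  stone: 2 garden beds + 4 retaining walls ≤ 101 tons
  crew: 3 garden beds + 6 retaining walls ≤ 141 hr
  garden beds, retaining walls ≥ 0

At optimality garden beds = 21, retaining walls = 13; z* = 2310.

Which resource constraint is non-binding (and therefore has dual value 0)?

stone

mulch: 183/183 (binding)
stone: 94/101 (slack 7)
crew: 141/141 (binding)
By complementary slackness, a constraint with positive slack has shadow price 0 → stone.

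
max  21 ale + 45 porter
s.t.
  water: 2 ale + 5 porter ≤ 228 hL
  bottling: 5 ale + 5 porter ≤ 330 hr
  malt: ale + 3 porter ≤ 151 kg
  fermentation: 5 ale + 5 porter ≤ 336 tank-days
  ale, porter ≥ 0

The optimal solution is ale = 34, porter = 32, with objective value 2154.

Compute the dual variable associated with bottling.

1

At the optimum: water uses 228 of 228 (binding); bottling uses 330 of 330 (binding); malt uses 130 of 151 (slack = 21); fermentation uses 330 of 336 (slack = 6).
By complementary slackness, y = 0 for the non-binding constraints.
Dual feasibility on the basic columns requires 2·y_water + 5·y_bottling = 21, 5·y_water + 5·y_bottling = 45.
This yields shadow prices y_water = 8, y_bottling = 1.
Shadow price of bottling = 1.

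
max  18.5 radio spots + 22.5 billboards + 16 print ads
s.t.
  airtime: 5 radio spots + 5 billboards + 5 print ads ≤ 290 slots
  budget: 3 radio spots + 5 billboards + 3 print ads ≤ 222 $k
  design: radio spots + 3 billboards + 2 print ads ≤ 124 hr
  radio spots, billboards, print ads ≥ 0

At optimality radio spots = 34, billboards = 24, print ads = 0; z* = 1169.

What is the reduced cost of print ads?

-2.5

Check each constraint at x*: airtime 290/290 (tight); budget 222/222 (tight); design 106/124 (slack 18).
Since design is not tight, its dual is 0.
The binding rows give the dual system: 5·y_airtime + 3·y_budget = 18.5 and 5·y_airtime + 5·y_budget = 22.5.
This yields shadow prices y_airtime = 2.5, y_budget = 2.
Reduced cost of print ads: c₃ − yᵀa₃ = 16 − (2.5·5 + 2·3) = 16 − 18.5 = -2.5.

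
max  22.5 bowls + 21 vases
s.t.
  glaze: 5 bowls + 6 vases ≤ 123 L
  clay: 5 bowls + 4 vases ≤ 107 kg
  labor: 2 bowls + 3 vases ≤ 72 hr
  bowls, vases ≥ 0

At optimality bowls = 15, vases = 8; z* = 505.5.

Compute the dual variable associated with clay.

3

Check each constraint at x*: glaze 123/123 (tight); clay 107/107 (tight); labor 54/72 (slack 18).
Since labor is not tight, its dual is 0.
Dual feasibility on the basic columns requires 5·y_glaze + 5·y_clay = 22.5, 6·y_glaze + 4·y_clay = 21.
→ y_glaze = 1.5 and y_clay = 3.
Shadow price of clay = 3.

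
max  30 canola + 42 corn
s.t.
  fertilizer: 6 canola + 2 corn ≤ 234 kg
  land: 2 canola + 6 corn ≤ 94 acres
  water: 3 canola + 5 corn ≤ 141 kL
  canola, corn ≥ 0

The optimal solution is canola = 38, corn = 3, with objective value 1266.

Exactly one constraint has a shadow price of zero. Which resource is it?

fertilizer: 234/234 (binding)
land: 94/94 (binding)
water: 129/141 (slack 12)
By complementary slackness, a constraint with positive slack has shadow price 0 → water.

water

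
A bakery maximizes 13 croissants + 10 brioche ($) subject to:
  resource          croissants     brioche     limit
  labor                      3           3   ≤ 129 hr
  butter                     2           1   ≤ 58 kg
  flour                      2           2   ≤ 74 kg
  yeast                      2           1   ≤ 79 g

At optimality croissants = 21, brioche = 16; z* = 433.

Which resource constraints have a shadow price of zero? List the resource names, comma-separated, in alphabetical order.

labor: 111/129 (slack 18)
butter: 58/58 (binding)
flour: 74/74 (binding)
yeast: 58/79 (slack 21)
By complementary slackness, a constraint with positive slack has shadow price 0 → labor, yeast.

labor, yeast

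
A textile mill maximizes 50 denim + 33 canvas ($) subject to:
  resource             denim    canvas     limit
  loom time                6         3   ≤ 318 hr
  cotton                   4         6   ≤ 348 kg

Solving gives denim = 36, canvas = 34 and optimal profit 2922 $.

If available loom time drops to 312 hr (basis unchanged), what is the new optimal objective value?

Check each constraint at x*: loom time 318/318 (tight); cotton 348/348 (tight).
From A_Bᵀ y = c: 6·y_loom time + 4·y_cotton = 50; 3·y_loom time + 6·y_cotton = 33.
Solving: y_loom time = 7, y_cotton = 2.
Δz = y_loom time·Δb = 7 × (-6) = -42, so new z* = 2922 − 42 = 2880.

2880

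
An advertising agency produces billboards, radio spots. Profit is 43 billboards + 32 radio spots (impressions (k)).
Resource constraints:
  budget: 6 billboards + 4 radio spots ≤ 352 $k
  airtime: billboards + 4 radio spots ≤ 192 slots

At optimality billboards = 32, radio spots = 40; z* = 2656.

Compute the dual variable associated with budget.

At the optimum: budget uses 352 of 352 (binding); airtime uses 192 of 192 (binding).
From A_Bᵀ y = c: 6·y_budget + 1·y_airtime = 43; 4·y_budget + 4·y_airtime = 32.
→ y_budget = 7 and y_airtime = 1.
Shadow price of budget = 7.

7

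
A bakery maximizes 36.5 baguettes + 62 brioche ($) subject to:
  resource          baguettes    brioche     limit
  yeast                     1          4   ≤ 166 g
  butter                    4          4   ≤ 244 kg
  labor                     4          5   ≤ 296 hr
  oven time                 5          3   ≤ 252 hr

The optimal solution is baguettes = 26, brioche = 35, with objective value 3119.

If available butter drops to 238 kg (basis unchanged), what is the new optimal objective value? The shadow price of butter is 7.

Δb = -6, so new z* = 3119 + (7)·(-6) = 3119 − 42 = 3077.

3077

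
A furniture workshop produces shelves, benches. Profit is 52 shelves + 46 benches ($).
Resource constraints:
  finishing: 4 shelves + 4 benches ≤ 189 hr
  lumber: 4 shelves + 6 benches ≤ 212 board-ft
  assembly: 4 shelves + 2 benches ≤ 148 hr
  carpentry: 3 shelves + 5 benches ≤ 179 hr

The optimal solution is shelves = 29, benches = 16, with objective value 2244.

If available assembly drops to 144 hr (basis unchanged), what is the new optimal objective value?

At the optimum: finishing uses 180 of 189 (slack = 9); lumber uses 212 of 212 (binding); assembly uses 148 of 148 (binding); carpentry uses 167 of 179 (slack = 12).
Since finishing, carpentry are not tight, their duals are 0.
Dual feasibility on the basic columns requires 4·y_lumber + 4·y_assembly = 52, 6·y_lumber + 2·y_assembly = 46.
→ y_lumber = 5 and y_assembly = 8.
Δz = y_assembly·Δb = 8 × (-4) = -32, so new z* = 2244 − 32 = 2212.

2212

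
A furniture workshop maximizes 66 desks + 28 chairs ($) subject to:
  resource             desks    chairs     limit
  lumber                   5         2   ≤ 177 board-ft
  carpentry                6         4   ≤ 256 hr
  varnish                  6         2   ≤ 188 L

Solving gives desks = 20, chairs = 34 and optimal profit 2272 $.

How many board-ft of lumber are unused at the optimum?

lumber used = 5·20 + 2·34 = 168; slack = 177 − 168 = 9.

9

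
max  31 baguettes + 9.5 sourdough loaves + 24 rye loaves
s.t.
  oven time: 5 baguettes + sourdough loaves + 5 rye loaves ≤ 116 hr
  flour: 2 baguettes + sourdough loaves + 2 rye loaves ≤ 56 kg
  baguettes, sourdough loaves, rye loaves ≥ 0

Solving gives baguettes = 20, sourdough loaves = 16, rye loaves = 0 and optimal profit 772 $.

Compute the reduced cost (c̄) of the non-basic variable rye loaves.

Both oven time and flour are binding at x*.
Dual feasibility on the basic columns requires 5·y_oven time + 2·y_flour = 31, 1·y_oven time + 1·y_flour = 9.5.
This yields shadow prices y_oven time = 4, y_flour = 5.5.
Reduced cost of rye loaves: c₃ − yᵀa₃ = 24 − (4·5 + 5.5·2) = 24 − 31 = -7.

-7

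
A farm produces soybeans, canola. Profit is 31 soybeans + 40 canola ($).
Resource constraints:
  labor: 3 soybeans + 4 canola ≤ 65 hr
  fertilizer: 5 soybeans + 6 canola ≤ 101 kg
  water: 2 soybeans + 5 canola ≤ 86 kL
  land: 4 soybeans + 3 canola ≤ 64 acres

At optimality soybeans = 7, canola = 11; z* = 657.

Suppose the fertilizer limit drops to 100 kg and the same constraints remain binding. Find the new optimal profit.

At the optimum: labor uses 65 of 65 (binding); fertilizer uses 101 of 101 (binding); water uses 69 of 86 (slack = 17); land uses 61 of 64 (slack = 3).
Slack constraints have shadow price 0 (complementary slackness).
The binding rows give the dual system: 3·y_labor + 5·y_fertilizer = 31 and 4·y_labor + 6·y_fertilizer = 40.
→ y_labor = 7 and y_fertilizer = 2.
Δz = y_fertilizer·Δb = 2 × (-1) = -2, so new z* = 657 − 2 = 655.

655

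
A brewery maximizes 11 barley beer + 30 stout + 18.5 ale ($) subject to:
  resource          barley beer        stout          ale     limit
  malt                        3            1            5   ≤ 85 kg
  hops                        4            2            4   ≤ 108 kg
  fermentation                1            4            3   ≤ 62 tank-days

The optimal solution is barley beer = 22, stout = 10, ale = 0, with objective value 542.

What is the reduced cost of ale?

Binding: hops and fermentation. Non-binding: malt (9 unused).
By complementary slackness, y = 0 for the non-binding constraint.
Dual feasibility on the basic columns requires 4·y_hops + 1·y_fermentation = 11, 2·y_hops + 4·y_fermentation = 30.
This yields shadow prices y_hops = 1, y_fermentation = 7.
Reduced cost of ale: c₃ − yᵀa₃ = 18.5 − (1·4 + 7·3) = 18.5 − 25 = -6.5.

-6.5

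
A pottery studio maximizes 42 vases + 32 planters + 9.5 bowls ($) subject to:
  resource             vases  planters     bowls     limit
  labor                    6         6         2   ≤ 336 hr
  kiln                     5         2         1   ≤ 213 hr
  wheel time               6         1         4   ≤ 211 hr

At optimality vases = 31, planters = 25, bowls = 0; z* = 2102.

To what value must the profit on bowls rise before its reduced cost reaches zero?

18

Binding: labor and wheel time. Non-binding: kiln (8 unused).
Since kiln is not tight, its dual is 0.
The binding rows give the dual system: 6·y_labor + 6·y_wheel time = 42 and 6·y_labor + 1·y_wheel time = 32.
Solving: y_labor = 5, y_wheel time = 2.
bowls enters the basis when its profit ≥ yᵀa₃ = 5·2 + 2·4 = 18.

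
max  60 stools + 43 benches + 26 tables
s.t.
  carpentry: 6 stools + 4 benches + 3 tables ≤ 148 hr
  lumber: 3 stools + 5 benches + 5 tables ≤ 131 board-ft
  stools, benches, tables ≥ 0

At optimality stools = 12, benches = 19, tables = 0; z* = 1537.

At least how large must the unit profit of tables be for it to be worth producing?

33.5

Check each constraint at x*: carpentry 148/148 (tight); lumber 131/131 (tight).
From A_Bᵀ y = c: 6·y_carpentry + 3·y_lumber = 60; 4·y_carpentry + 5·y_lumber = 43.
Solving: y_carpentry = 9.5, y_lumber = 1.
tables enters the basis when its profit ≥ yᵀa₃ = 9.5·3 + 1·5 = 33.5.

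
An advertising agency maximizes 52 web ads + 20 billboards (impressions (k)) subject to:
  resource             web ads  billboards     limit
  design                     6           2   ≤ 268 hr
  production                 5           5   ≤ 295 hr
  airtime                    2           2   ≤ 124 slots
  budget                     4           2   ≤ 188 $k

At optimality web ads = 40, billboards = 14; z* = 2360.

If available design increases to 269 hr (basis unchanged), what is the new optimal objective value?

At the optimum: design uses 268 of 268 (binding); production uses 270 of 295 (slack = 25); airtime uses 108 of 124 (slack = 16); budget uses 188 of 188 (binding).
Since production, airtime are not tight, their duals are 0.
From A_Bᵀ y = c: 6·y_design + 4·y_budget = 52; 2·y_design + 2·y_budget = 20.
This yields shadow prices y_design = 6, y_budget = 4.
Δz = y_design·Δb = 6 × (1) = 6, so new z* = 2360 + 6 = 2366.

2366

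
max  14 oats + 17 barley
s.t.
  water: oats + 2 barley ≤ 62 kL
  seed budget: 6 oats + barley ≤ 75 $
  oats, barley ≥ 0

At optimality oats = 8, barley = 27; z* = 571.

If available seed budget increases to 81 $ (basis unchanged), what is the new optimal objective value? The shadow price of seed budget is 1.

577

Δb = 6, so new z* = 571 + (1)·(6) = 571 + 6 = 577.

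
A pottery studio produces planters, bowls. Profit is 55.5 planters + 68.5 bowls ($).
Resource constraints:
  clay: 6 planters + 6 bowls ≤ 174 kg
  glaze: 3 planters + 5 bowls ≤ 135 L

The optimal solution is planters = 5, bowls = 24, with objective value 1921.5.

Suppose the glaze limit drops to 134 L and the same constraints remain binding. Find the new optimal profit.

At the optimum: clay uses 174 of 174 (binding); glaze uses 135 of 135 (binding).
Dual feasibility on the basic columns requires 6·y_clay + 3·y_glaze = 55.5, 6·y_clay + 5·y_glaze = 68.5.
Solving: y_clay = 6, y_glaze = 6.5.
Δz = y_glaze·Δb = 6.5 × (-1) = -6.5, so new z* = 1921.5 − 6.5 = 1915.

1915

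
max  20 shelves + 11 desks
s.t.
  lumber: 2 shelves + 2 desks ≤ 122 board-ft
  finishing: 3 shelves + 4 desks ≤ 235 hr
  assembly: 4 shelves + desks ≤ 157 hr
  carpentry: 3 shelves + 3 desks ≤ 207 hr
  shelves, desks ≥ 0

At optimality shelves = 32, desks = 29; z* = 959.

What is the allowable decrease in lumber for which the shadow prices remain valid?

Binding constraints: lumber, assembly. The basis is B = [[2,2],[4,1]] with det -6.
Per unit decrease in lumber, x* moves by d = (0.1667, -0.6667).
The basis stays optimal until desks reaches 0; allowable decrease = 43.5 board-ft.

43.5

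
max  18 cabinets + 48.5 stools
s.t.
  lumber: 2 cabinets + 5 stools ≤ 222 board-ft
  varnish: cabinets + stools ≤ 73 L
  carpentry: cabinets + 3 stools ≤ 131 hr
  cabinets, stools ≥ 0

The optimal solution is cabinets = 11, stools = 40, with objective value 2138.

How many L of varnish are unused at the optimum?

varnish used = 1·11 + 1·40 = 51; slack = 73 − 51 = 22.

22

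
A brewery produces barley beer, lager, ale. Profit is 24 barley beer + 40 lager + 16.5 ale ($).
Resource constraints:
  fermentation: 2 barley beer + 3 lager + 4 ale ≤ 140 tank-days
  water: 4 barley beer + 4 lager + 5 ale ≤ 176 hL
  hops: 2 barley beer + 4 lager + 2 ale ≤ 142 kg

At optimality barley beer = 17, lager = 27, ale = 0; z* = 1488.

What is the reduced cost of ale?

Binding: water and hops. Non-binding: fermentation (25 unused).
Since fermentation is not tight, its dual is 0.
Dual feasibility on the basic columns requires 4·y_water + 2·y_hops = 24, 4·y_water + 4·y_hops = 40.
This yields shadow prices y_water = 2, y_hops = 8.
Reduced cost of ale: c₃ − yᵀa₃ = 16.5 − (2·5 + 8·2) = 16.5 − 26 = -9.5.

-9.5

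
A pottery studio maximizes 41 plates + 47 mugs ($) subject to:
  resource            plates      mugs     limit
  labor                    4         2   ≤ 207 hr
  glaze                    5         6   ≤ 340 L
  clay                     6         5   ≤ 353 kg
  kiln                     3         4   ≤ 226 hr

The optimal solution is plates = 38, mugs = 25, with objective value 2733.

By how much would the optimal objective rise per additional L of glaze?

At the optimum: labor uses 202 of 207 (slack = 5); glaze uses 340 of 340 (binding); clay uses 353 of 353 (binding); kiln uses 214 of 226 (slack = 12).
Since labor, kiln are not tight, their duals are 0.
The binding rows give the dual system: 5·y_glaze + 6·y_clay = 41 and 6·y_glaze + 5·y_clay = 47.
This yields shadow prices y_glaze = 7, y_clay = 1.
Shadow price of glaze = 7.

7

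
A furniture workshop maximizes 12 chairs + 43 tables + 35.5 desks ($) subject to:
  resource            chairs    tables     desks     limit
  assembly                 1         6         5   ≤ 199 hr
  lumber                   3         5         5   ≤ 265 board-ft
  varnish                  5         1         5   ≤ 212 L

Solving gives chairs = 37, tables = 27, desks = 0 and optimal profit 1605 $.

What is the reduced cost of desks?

Check each constraint at x*: assembly 199/199 (tight); lumber 246/265 (slack 19); varnish 212/212 (tight).
Since lumber is not tight, its dual is 0.
Dual feasibility on the basic columns requires 1·y_assembly + 5·y_varnish = 12, 6·y_assembly + 1·y_varnish = 43.
→ y_assembly = 7 and y_varnish = 1.
Reduced cost of desks: c₃ − yᵀa₃ = 35.5 − (7·5 + 1·5) = 35.5 − 40 = -4.5.

-4.5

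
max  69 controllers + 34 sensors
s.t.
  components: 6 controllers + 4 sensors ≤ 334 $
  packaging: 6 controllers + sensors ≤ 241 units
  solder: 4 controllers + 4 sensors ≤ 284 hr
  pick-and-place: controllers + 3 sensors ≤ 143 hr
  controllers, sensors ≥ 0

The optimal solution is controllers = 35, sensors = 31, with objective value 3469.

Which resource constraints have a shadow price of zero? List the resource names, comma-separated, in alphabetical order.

pick-and-place, solder

components: 334/334 (binding)
packaging: 241/241 (binding)
solder: 264/284 (slack 20)
pick-and-place: 128/143 (slack 15)
By complementary slackness, a constraint with positive slack has shadow price 0 → pick-and-place, solder.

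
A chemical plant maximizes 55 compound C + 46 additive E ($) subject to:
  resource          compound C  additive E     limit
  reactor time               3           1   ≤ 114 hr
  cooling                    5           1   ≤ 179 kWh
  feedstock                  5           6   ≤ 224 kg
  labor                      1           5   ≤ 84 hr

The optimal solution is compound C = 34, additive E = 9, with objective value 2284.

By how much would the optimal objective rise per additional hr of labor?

0

At the optimum: reactor time uses 111 of 114 (slack = 3); cooling uses 179 of 179 (binding); feedstock uses 224 of 224 (binding); labor uses 79 of 84 (slack = 5).
By complementary slackness, y = 0 for the non-binding constraints.
From A_Bᵀ y = c: 5·y_cooling + 5·y_feedstock = 55; 1·y_cooling + 6·y_feedstock = 46.
→ y_cooling = 4 and y_feedstock = 7.
Shadow price of labor = 0.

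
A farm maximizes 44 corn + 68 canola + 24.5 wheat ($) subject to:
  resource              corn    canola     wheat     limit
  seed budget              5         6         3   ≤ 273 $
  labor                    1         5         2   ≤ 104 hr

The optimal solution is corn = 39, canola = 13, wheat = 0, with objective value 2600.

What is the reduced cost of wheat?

-7.5

Check each constraint at x*: seed budget 273/273 (tight); labor 104/104 (tight).
From A_Bᵀ y = c: 5·y_seed budget + 1·y_labor = 44; 6·y_seed budget + 5·y_labor = 68.
→ y_seed budget = 8 and y_labor = 4.
Reduced cost of wheat: c₃ − yᵀa₃ = 24.5 − (8·3 + 4·2) = 24.5 − 32 = -7.5.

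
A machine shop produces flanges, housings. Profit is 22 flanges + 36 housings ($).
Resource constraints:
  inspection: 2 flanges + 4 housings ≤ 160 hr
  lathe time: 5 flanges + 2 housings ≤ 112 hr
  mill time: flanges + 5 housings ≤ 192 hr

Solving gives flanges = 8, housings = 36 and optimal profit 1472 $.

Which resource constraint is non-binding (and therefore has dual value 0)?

mill time

inspection: 160/160 (binding)
lathe time: 112/112 (binding)
mill time: 188/192 (slack 4)
By complementary slackness, a constraint with positive slack has shadow price 0 → mill time.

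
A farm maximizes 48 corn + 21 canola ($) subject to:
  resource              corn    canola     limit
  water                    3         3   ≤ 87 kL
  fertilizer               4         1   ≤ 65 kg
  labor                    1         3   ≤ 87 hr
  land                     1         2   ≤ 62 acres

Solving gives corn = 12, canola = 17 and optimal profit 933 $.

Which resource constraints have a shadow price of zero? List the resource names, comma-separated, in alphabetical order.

water: 87/87 (binding)
fertilizer: 65/65 (binding)
labor: 63/87 (slack 24)
land: 46/62 (slack 16)
By complementary slackness, a constraint with positive slack has shadow price 0 → labor, land.

labor, land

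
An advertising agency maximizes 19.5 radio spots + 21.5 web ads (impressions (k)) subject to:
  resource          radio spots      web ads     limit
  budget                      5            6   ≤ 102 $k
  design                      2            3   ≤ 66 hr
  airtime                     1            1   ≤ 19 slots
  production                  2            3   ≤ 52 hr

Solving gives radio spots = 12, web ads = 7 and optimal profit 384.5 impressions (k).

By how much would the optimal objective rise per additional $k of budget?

Binding: budget and airtime. Non-binding: design (21 unused), production (7 unused).
By complementary slackness, y = 0 for the non-binding constraints.
The binding rows give the dual system: 5·y_budget + 1·y_airtime = 19.5 and 6·y_budget + 1·y_airtime = 21.5.
→ y_budget = 2 and y_airtime = 9.5.
Shadow price of budget = 2.

2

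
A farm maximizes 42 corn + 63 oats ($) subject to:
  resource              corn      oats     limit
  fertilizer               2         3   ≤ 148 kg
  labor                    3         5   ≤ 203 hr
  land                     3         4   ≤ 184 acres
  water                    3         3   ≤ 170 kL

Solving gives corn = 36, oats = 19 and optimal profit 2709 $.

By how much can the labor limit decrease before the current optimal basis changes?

Binding constraints: labor, land. The basis is B = [[3,5],[3,4]] with det -3.
Per unit decrease in labor, x* moves by d = (1.3333, -1).
The basis stays optimal until water becomes binding; allowable decrease = 5 hr.

5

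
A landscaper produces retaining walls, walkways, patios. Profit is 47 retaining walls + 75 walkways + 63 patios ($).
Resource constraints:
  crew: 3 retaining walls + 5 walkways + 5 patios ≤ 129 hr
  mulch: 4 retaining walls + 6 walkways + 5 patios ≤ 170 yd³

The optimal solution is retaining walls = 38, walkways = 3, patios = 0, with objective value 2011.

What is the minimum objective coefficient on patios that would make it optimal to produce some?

Both crew and mulch are binding at x*.
The binding rows give the dual system: 3·y_crew + 4·y_mulch = 47 and 5·y_crew + 6·y_mulch = 75.
Solving: y_crew = 9, y_mulch = 5.
patios enters the basis when its profit ≥ yᵀa₃ = 9·5 + 5·5 = 70.

70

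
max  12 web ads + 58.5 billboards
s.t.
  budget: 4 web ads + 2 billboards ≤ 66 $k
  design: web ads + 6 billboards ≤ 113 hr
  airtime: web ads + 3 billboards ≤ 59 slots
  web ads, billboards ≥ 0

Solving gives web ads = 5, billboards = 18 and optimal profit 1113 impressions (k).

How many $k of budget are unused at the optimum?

budget used = 4·5 + 2·18 = 56; slack = 66 − 56 = 10.

10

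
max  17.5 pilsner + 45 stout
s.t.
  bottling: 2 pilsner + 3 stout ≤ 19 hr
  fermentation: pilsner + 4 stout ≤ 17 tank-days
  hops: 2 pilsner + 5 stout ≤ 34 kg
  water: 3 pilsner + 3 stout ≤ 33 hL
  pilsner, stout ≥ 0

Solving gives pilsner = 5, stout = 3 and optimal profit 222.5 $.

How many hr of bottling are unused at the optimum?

bottling used = 2·5 + 3·3 = 19; slack = 19 − 19 = 0.

0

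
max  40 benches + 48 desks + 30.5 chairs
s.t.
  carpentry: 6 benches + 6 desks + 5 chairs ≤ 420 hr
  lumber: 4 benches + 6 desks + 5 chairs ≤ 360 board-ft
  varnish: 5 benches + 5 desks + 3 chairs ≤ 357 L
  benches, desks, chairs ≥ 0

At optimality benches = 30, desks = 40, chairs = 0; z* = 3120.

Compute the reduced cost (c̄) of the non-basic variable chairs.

-9.5

Check each constraint at x*: carpentry 420/420 (tight); lumber 360/360 (tight); varnish 350/357 (slack 7).
Since varnish is not tight, its dual is 0.
The binding rows give the dual system: 6·y_carpentry + 4·y_lumber = 40 and 6·y_carpentry + 6·y_lumber = 48.
Solving: y_carpentry = 4, y_lumber = 4.
Reduced cost of chairs: c₃ − yᵀa₃ = 30.5 − (4·5 + 4·5) = 30.5 − 40 = -9.5.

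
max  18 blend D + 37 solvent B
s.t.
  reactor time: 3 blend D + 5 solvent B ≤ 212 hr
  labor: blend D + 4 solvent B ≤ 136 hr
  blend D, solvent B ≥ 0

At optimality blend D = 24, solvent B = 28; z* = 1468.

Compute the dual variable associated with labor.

3

Check each constraint at x*: reactor time 212/212 (tight); labor 136/136 (tight).
Dual feasibility on the basic columns requires 3·y_reactor time + 1·y_labor = 18, 5·y_reactor time + 4·y_labor = 37.
This yields shadow prices y_reactor time = 5, y_labor = 3.
Shadow price of labor = 3.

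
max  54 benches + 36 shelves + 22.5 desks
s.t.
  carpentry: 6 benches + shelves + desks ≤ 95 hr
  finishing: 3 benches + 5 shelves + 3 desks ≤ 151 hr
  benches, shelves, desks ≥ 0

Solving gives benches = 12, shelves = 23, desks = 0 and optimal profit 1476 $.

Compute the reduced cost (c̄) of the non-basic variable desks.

-1.5

Both carpentry and finishing are binding at x*.
Dual feasibility on the basic columns requires 6·y_carpentry + 3·y_finishing = 54, 1·y_carpentry + 5·y_finishing = 36.
Solving: y_carpentry = 6, y_finishing = 6.
Reduced cost of desks: c₃ − yᵀa₃ = 22.5 − (6·1 + 6·3) = 22.5 − 24 = -1.5.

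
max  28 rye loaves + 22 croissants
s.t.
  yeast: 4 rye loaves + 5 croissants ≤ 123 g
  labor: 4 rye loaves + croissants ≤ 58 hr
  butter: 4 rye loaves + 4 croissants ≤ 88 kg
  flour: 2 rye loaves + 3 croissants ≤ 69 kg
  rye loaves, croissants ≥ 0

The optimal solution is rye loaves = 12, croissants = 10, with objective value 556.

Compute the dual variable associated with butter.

At the optimum: yeast uses 98 of 123 (slack = 25); labor uses 58 of 58 (binding); butter uses 88 of 88 (binding); flour uses 54 of 69 (slack = 15).
Since yeast, flour are not tight, their duals are 0.
From A_Bᵀ y = c: 4·y_labor + 4·y_butter = 28; 1·y_labor + 4·y_butter = 22.
→ y_labor = 2 and y_butter = 5.
Shadow price of butter = 5.

5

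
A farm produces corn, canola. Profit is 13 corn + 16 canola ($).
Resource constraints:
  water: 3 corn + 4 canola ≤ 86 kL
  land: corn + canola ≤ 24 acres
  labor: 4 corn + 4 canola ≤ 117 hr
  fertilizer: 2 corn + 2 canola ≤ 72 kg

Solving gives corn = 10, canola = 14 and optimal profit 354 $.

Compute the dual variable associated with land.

4

Check each constraint at x*: water 86/86 (tight); land 24/24 (tight); labor 96/117 (slack 21); fertilizer 48/72 (slack 24).
By complementary slackness, y = 0 for the non-binding constraints.
From A_Bᵀ y = c: 3·y_water + 1·y_land = 13; 4·y_water + 1·y_land = 16.
→ y_water = 3 and y_land = 4.
Shadow price of land = 4.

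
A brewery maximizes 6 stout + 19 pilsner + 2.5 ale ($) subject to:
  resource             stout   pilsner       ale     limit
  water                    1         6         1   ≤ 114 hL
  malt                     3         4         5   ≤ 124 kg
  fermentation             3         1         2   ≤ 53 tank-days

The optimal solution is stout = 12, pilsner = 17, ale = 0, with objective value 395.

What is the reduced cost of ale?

-2.5

At the optimum: water uses 114 of 114 (binding); malt uses 104 of 124 (slack = 20); fermentation uses 53 of 53 (binding).
Since malt is not tight, its dual is 0.
From A_Bᵀ y = c: 1·y_water + 3·y_fermentation = 6; 6·y_water + 1·y_fermentation = 19.
→ y_water = 3 and y_fermentation = 1.
Reduced cost of ale: c₃ − yᵀa₃ = 2.5 − (3·1 + 1·2) = 2.5 − 5 = -2.5.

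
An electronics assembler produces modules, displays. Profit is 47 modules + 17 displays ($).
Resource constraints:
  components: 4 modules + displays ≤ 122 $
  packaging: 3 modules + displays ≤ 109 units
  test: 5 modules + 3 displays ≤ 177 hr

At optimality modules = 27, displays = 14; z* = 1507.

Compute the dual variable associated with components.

Check each constraint at x*: components 122/122 (tight); packaging 95/109 (slack 14); test 177/177 (tight).
Slack constraints have shadow price 0 (complementary slackness).
From A_Bᵀ y = c: 4·y_components + 5·y_test = 47; 1·y_components + 3·y_test = 17.
Solving: y_components = 8, y_test = 3.
Shadow price of components = 8.

8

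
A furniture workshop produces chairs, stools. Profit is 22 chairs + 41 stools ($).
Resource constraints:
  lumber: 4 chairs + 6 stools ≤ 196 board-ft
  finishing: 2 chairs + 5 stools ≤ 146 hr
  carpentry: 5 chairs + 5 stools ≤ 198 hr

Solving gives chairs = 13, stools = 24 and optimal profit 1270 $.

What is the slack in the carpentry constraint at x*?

13

carpentry used = 5·13 + 5·24 = 185; slack = 198 − 185 = 13.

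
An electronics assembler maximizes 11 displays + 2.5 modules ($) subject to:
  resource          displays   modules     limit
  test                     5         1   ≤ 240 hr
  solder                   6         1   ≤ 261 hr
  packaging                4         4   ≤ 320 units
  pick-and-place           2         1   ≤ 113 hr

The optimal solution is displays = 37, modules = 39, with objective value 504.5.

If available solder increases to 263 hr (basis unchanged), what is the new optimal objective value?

Binding: solder and pick-and-place. Non-binding: test (16 unused), packaging (16 unused).
Since test, packaging are not tight, their duals are 0.
From A_Bᵀ y = c: 6·y_solder + 2·y_pick-and-place = 11; 1·y_solder + 1·y_pick-and-place = 2.5.
This yields shadow prices y_solder = 1.5, y_pick-and-place = 1.
Δz = y_solder·Δb = 1.5 × (2) = 3, so new z* = 504.5 + 3 = 507.5.

507.5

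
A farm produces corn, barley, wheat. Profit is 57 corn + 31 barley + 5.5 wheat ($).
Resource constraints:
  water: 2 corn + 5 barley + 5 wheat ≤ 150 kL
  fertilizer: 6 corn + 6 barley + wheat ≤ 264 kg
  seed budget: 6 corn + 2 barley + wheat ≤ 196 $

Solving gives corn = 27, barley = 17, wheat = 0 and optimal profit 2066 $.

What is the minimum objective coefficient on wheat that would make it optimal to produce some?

Check each constraint at x*: water 139/150 (slack 11); fertilizer 264/264 (tight); seed budget 196/196 (tight).
Since water is not tight, its dual is 0.
The binding rows give the dual system: 6·y_fertilizer + 6·y_seed budget = 57 and 6·y_fertilizer + 2·y_seed budget = 31.
This yields shadow prices y_fertilizer = 3, y_seed budget = 6.5.
wheat enters the basis when its profit ≥ yᵀa₃ = 3·1 + 6.5·1 = 9.5.

9.5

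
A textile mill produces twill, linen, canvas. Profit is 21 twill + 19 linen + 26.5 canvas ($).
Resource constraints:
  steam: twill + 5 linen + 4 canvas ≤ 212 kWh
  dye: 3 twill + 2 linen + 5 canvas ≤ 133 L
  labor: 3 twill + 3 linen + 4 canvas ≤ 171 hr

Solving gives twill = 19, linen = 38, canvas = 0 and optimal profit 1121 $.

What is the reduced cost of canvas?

At the optimum: steam uses 209 of 212 (slack = 3); dye uses 133 of 133 (binding); labor uses 171 of 171 (binding).
Since steam is not tight, its dual is 0.
From A_Bᵀ y = c: 3·y_dye + 3·y_labor = 21; 2·y_dye + 3·y_labor = 19.
This yields shadow prices y_dye = 2, y_labor = 5.
Reduced cost of canvas: c₃ − yᵀa₃ = 26.5 − (2·5 + 5·4) = 26.5 − 30 = -3.5.

-3.5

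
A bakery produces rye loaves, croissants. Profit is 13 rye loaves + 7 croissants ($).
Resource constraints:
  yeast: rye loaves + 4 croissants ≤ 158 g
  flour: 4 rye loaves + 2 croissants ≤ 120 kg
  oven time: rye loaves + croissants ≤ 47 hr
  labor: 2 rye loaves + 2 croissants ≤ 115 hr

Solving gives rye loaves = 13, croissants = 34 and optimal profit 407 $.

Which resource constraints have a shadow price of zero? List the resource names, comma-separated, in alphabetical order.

labor, yeast

yeast: 149/158 (slack 9)
flour: 120/120 (binding)
oven time: 47/47 (binding)
labor: 94/115 (slack 21)
By complementary slackness, a constraint with positive slack has shadow price 0 → labor, yeast.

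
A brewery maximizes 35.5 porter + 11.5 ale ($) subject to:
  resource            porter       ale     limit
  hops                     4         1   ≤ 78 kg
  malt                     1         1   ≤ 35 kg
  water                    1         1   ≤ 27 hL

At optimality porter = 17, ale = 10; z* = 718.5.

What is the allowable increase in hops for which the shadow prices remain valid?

Binding constraints: hops, water. The basis is B = [[4,1],[1,1]] with det 3.
Per unit increase in hops, x* moves by d = (0.3333, -0.3333).
The basis stays optimal until ale reaches 0; allowable increase = 30 kg.

30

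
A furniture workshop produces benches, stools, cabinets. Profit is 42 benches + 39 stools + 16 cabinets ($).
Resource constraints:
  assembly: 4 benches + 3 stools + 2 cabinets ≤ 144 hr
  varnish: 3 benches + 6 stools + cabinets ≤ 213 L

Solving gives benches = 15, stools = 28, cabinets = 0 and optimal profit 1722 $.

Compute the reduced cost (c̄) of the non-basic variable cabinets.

-4

Both assembly and varnish are binding at x*.
From A_Bᵀ y = c: 4·y_assembly + 3·y_varnish = 42; 3·y_assembly + 6·y_varnish = 39.
Solving: y_assembly = 9, y_varnish = 2.
Reduced cost of cabinets: c₃ − yᵀa₃ = 16 − (9·2 + 2·1) = 16 − 20 = -4.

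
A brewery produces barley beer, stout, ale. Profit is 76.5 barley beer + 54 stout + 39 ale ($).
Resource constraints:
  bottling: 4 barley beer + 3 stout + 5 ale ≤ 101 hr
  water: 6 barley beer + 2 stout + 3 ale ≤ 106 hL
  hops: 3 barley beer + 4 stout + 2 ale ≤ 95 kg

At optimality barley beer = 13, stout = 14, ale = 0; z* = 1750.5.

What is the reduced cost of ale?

Binding: water and hops. Non-binding: bottling (7 unused).
Since bottling is not tight, its dual is 0.
Dual feasibility on the basic columns requires 6·y_water + 3·y_hops = 76.5, 2·y_water + 4·y_hops = 54.
This yields shadow prices y_water = 8, y_hops = 9.5.
Reduced cost of ale: c₃ − yᵀa₃ = 39 − (8·3 + 9.5·2) = 39 − 43 = -4.

-4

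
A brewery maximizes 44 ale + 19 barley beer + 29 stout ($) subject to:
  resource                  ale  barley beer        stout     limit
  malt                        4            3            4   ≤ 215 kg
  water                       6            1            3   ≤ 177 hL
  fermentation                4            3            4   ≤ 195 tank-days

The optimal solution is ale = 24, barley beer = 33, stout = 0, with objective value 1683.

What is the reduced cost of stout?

-3

Binding: water and fermentation. Non-binding: malt (20 unused).
Since malt is not tight, its dual is 0.
Dual feasibility on the basic columns requires 6·y_water + 4·y_fermentation = 44, 1·y_water + 3·y_fermentation = 19.
This yields shadow prices y_water = 4, y_fermentation = 5.
Reduced cost of stout: c₃ − yᵀa₃ = 29 − (4·3 + 5·4) = 29 − 32 = -3.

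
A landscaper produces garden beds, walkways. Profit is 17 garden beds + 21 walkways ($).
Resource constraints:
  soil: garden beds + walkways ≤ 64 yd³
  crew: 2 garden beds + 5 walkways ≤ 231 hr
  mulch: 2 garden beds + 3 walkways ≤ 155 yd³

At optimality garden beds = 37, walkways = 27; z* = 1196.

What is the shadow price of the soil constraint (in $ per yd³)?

At the optimum: soil uses 64 of 64 (binding); crew uses 209 of 231 (slack = 22); mulch uses 155 of 155 (binding).
Slack constraints have shadow price 0 (complementary slackness).
From A_Bᵀ y = c: 1·y_soil + 2·y_mulch = 17; 1·y_soil + 3·y_mulch = 21.
Solving: y_soil = 9, y_mulch = 4.
Shadow price of soil = 9.

9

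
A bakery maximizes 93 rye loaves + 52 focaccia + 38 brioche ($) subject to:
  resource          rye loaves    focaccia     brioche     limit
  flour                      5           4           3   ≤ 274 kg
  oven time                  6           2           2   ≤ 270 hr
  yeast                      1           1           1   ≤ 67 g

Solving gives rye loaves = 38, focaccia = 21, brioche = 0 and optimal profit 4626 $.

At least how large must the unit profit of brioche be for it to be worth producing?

43

Check each constraint at x*: flour 274/274 (tight); oven time 270/270 (tight); yeast 59/67 (slack 8).
Slack constraints have shadow price 0 (complementary slackness).
Dual feasibility on the basic columns requires 5·y_flour + 6·y_oven time = 93, 4·y_flour + 2·y_oven time = 52.
→ y_flour = 9 and y_oven time = 8.
brioche enters the basis when its profit ≥ yᵀa₃ = 9·3 + 8·2 = 43.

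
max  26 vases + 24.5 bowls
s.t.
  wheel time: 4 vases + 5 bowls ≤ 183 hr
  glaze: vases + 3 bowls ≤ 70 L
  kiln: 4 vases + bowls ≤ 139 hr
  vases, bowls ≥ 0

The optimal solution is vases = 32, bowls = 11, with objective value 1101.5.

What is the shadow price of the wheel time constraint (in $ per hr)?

Binding: wheel time and kiln. Non-binding: glaze (5 unused).
Slack constraints have shadow price 0 (complementary slackness).
The binding rows give the dual system: 4·y_wheel time + 4·y_kiln = 26 and 5·y_wheel time + 1·y_kiln = 24.5.
This yields shadow prices y_wheel time = 4.5, y_kiln = 2.
Shadow price of wheel time = 4.5.

4.5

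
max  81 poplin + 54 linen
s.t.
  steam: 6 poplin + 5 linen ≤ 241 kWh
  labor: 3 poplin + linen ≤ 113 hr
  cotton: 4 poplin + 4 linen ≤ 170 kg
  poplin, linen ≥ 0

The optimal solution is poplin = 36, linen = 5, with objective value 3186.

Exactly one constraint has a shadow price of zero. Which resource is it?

cotton

steam: 241/241 (binding)
labor: 113/113 (binding)
cotton: 164/170 (slack 6)
By complementary slackness, a constraint with positive slack has shadow price 0 → cotton.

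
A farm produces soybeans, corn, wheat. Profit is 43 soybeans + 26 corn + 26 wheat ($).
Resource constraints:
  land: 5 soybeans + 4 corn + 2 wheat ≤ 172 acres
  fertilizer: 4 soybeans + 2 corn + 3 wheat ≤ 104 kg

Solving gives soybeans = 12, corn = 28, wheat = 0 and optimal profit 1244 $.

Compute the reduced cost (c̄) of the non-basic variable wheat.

-1

Both land and fertilizer are binding at x*.
Dual feasibility on the basic columns requires 5·y_land + 4·y_fertilizer = 43, 4·y_land + 2·y_fertilizer = 26.
Solving: y_land = 3, y_fertilizer = 7.
Reduced cost of wheat: c₃ − yᵀa₃ = 26 − (3·2 + 7·3) = 26 − 27 = -1.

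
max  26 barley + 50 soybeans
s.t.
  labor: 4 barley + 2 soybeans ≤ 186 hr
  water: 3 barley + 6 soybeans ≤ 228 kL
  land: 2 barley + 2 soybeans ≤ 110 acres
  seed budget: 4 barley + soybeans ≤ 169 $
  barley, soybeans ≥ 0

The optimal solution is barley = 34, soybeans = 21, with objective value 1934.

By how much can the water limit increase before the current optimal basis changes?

102

Binding constraints: water, land. The basis is B = [[3,6],[2,2]] with det -6.
Per unit increase in water, x* moves by d = (-0.3333, 0.3333).
The basis stays optimal until barley reaches 0; allowable increase = 102 kL.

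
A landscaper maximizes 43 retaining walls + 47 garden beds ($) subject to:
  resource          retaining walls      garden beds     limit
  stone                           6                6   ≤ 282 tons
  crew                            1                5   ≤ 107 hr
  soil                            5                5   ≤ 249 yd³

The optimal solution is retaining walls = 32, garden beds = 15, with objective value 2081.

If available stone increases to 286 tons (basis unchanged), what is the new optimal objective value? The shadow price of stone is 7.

2109

Δb = 4, so new z* = 2081 + (7)·(4) = 2081 + 28 = 2109.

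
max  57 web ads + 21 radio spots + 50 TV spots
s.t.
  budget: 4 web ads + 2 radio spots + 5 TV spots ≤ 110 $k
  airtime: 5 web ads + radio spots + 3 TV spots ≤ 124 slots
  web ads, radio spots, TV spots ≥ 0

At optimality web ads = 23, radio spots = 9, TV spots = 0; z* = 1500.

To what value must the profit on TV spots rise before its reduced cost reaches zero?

55

At the optimum: budget uses 110 of 110 (binding); airtime uses 124 of 124 (binding).
The binding rows give the dual system: 4·y_budget + 5·y_airtime = 57 and 2·y_budget + 1·y_airtime = 21.
Solving: y_budget = 8, y_airtime = 5.
TV spots enters the basis when its profit ≥ yᵀa₃ = 8·5 + 5·3 = 55.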